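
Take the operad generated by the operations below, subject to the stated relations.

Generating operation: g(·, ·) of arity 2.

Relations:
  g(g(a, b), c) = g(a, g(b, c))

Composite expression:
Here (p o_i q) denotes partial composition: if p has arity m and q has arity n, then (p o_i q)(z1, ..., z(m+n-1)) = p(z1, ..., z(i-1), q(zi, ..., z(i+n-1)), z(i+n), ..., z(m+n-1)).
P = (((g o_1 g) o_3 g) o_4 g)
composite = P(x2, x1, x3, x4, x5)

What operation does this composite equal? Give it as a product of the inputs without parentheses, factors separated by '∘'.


x2 ∘ x1 ∘ x3 ∘ x4 ∘ x5


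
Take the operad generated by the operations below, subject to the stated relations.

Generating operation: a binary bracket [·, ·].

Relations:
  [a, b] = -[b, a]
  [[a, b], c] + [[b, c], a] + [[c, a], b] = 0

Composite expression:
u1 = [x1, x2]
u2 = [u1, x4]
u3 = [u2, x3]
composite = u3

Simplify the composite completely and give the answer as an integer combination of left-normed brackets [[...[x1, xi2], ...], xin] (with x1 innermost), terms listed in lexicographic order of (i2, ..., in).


[[[x1, x2], x4], x3]

Antisymmetry and Jacobi reduce to x1-anchored left-normed brackets.
Composite bracket: [[[x1, x2], x4], x3]
Expanding via [a, b] = ab - ba: 8 signed words (2^3 = 8).
The x1-initial words carry the normal form:
  x1x2x4x3 (sign +1) contributes +[[[x1, x2], x4], x3]


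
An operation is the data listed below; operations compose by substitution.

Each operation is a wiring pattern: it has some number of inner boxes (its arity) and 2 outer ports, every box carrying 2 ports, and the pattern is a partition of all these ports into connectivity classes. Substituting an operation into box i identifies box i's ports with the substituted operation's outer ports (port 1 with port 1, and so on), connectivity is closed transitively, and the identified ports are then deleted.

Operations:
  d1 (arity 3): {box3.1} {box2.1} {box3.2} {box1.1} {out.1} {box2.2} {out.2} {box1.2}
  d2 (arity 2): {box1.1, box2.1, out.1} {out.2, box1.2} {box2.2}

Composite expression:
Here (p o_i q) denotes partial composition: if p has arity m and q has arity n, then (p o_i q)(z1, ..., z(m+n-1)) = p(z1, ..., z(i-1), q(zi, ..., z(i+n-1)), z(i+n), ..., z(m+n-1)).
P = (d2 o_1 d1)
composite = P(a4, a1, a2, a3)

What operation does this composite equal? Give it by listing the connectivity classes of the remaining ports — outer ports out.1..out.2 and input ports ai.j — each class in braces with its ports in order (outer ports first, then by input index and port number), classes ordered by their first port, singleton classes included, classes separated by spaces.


Two ports join when wires chain via d2-identified ports.
through d1, on inputs (a4, a1, a2): {out.1} {out.2} {a1.1} {a1.2} {a2.1} {a2.2} {a4.1} {a4.2} (out.j = stage outer ports)
through d2, on inputs (a4, a1, a2, a3): {out.1, a3.1} {out.2} {a1.1} {a1.2} {a2.1} {a2.2} {a3.2} {a4.1} {a4.2} (out.j = stage outer ports)

{out.1, a3.1} {out.2} {a1.1} {a1.2} {a2.1} {a2.2} {a3.2} {a4.1} {a4.2}


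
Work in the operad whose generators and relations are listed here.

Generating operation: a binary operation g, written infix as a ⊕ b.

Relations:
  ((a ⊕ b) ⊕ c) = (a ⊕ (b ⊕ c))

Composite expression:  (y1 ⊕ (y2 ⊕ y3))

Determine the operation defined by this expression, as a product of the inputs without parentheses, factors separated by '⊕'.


y1 ⊕ y2 ⊕ y3

All parenthesizations of g agree; list the y-inputs left to right.
(y2 ⊕ y3) unparenthesizes to y2 ⊕ y3
(y1 ⊕ (y2 ⊕ y3)) unparenthesizes to y1 ⊕ y2 ⊕ y3


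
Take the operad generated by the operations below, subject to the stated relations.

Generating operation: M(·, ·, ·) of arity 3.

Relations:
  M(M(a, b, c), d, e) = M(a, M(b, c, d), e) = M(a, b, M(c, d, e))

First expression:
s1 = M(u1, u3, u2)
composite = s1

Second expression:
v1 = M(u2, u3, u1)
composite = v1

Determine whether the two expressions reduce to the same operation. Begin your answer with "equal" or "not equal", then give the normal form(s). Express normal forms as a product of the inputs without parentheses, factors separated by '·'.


not equal; first: u1 · u3 · u2; second: u2 · u3 · u1

The first expression reduces to u1 · u3 · u2
The second expression reduces to u2 · u3 · u1
They disagree, so not equal.


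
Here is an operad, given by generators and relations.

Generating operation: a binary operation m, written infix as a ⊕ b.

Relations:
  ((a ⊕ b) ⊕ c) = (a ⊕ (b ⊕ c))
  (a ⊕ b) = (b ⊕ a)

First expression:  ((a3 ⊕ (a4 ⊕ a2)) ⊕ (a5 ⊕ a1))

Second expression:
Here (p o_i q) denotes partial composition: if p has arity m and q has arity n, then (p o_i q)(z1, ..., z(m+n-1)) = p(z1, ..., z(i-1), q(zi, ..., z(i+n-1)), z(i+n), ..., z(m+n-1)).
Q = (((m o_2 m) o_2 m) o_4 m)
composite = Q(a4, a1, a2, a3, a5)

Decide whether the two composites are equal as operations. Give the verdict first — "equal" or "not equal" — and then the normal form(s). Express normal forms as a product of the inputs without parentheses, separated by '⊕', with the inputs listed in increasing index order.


equal: each reduces to a1 ⊕ a2 ⊕ a3 ⊕ a4 ⊕ a5

The first expression, normalized: a1 ⊕ a2 ⊕ a3 ⊕ a4 ⊕ a5
The second expression, normalized: a1 ⊕ a2 ⊕ a3 ⊕ a4 ⊕ a5
One common form — equal.


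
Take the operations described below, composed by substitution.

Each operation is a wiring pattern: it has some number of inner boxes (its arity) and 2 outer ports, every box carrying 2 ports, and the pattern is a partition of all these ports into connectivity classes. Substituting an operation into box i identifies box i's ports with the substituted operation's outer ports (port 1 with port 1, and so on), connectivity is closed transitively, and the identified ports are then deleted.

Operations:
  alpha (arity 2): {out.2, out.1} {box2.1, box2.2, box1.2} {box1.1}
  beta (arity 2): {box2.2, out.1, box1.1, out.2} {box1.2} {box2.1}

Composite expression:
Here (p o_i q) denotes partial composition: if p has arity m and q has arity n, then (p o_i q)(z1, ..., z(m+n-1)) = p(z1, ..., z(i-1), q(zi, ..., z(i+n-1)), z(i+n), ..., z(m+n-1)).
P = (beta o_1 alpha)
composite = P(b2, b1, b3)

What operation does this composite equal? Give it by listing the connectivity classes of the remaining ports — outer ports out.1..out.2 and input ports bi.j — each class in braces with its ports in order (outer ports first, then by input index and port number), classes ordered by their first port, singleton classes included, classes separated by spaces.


{out.1, out.2, b3.2} {b1.1, b1.2, b2.2} {b2.1} {b3.1}

Connectivity passes through glued beta-boundaries; trace each wire chain.
composing alpha on (b2, b1), with out.j its own outer ports: {out.1, out.2} {b1.1, b1.2, b2.2} {b2.1}
composing beta on (b2, b1, b3), with out.j its own outer ports: {out.1, out.2, b3.2} {b1.1, b1.2, b2.2} {b2.1} {b3.1}


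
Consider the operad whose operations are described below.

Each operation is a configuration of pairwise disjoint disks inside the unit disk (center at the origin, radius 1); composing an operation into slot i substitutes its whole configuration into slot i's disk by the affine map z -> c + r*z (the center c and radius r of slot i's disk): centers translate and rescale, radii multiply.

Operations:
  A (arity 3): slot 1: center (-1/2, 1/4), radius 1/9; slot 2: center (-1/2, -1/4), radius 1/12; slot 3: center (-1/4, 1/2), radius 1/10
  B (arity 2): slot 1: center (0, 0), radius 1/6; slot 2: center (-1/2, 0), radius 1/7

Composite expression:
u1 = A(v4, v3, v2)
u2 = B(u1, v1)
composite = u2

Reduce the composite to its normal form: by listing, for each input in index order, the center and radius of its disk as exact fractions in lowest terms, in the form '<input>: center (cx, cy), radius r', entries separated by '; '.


v1: center (-1/2, 0), radius 1/7; v2: center (-1/24, 1/12), radius 1/60; v3: center (-1/12, -1/24), radius 1/72; v4: center (-1/12, 1/24), radius 1/54

Nesting under B composes maps z -> c + r*z down each v-path.
v4 passes through 2 substitutions, ending at center (-1/12, 1/24), radius 1/54
v3 passes through 2 substitutions, ending at center (-1/12, -1/24), radius 1/72
v2 passes through 2 substitutions, ending at center (-1/24, 1/12), radius 1/60
v1 passes through 1 substitution, ending at center (-1/2, 0), radius 1/7


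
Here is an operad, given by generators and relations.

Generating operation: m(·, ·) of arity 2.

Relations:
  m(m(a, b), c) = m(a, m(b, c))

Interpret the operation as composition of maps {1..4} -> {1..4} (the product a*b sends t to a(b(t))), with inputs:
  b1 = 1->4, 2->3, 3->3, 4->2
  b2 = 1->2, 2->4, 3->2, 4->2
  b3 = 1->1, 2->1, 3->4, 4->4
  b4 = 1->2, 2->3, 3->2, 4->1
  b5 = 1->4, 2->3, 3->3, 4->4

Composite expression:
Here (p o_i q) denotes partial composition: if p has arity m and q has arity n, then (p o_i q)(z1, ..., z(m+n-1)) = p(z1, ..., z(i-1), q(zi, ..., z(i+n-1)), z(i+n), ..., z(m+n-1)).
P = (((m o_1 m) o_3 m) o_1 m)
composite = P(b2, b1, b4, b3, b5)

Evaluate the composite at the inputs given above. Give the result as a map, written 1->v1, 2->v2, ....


1->2, 2->2, 3->2, 4->2

m(b2, b1) = 1->2, 2->2, 3->2, 4->4
m(m(b2, b1), b4) = 1->2, 2->2, 3->2, 4->2
m(b3, b5) = 1->4, 2->4, 3->4, 4->4
m(m(m(b2, b1), b4), m(b3, b5)) = 1->2, 2->2, 3->2, 4->2


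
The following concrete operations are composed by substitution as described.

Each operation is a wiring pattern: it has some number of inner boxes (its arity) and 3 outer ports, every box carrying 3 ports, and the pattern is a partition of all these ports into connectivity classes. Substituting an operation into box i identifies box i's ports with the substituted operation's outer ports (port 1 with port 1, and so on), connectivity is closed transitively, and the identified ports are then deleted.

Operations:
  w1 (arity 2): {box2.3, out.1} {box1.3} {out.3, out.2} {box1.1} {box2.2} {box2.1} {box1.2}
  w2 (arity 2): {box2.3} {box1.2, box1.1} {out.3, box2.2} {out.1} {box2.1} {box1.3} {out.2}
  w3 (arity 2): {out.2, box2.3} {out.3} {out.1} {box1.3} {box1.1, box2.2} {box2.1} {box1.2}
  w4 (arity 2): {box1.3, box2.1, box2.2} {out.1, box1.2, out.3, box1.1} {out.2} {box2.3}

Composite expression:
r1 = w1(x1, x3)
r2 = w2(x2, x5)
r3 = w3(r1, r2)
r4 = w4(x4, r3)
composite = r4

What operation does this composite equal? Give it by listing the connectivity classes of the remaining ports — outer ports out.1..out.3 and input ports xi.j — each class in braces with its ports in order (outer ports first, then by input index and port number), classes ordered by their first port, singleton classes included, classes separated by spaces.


Reachability decides: close wires over w4-identified ports.
the subtree at w1 composes to {out.1, x3.3} {out.2, out.3} {x1.1} {x1.2} {x1.3} {x3.1} {x3.2} on (x1, x3); out.j = own outer ports
the subtree at w2 composes to {out.1} {out.2} {out.3, x5.2} {x2.1, x2.2} {x2.3} {x5.1} {x5.3} on (x2, x5); out.j = own outer ports
the subtree at w3 composes to {out.1} {out.2, x5.2} {out.3} {x1.1} {x1.2} {x1.3} {x2.1, x2.2} {x2.3} {x3.1} {x3.2} {x3.3} {x5.1} {x5.3} on (x1, x3, x2, x5); out.j = own outer ports
the subtree at w4 composes to {out.1, out.3, x4.1, x4.2} {out.2} {x1.1} {x1.2} {x1.3} {x2.1, x2.2} {x2.3} {x3.1} {x3.2} {x3.3} {x4.3, x5.2} {x5.1} {x5.3} on (x4, x1, x3, x2, x5); out.j = own outer ports

{out.1, out.3, x4.1, x4.2} {out.2} {x1.1} {x1.2} {x1.3} {x2.1, x2.2} {x2.3} {x3.1} {x3.2} {x3.3} {x4.3, x5.2} {x5.1} {x5.3}


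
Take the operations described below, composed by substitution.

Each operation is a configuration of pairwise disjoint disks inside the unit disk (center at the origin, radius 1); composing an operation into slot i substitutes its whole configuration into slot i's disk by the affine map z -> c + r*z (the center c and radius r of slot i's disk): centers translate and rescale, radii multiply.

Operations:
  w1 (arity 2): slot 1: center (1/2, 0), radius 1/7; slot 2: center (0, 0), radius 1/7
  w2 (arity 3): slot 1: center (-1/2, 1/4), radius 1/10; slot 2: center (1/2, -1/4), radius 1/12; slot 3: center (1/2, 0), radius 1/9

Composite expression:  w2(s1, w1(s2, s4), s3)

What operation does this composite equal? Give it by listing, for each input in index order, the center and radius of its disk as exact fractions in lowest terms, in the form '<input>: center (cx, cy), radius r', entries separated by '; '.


s1: center (-1/2, 1/4), radius 1/10; s2: center (13/24, -1/4), radius 1/84; s3: center (1/2, 0), radius 1/9; s4: center (1/2, -1/4), radius 1/84

Affine substitution under w2: radii multiply and s-centers shift.
input s1: composing its 1 substitution step yields center (-1/2, 1/4), radius 1/10
input s2: composing its 2 substitution steps yields center (13/24, -1/4), radius 1/84
input s4: composing its 2 substitution steps yields center (1/2, -1/4), radius 1/84
input s3: composing its 1 substitution step yields center (1/2, 0), radius 1/9


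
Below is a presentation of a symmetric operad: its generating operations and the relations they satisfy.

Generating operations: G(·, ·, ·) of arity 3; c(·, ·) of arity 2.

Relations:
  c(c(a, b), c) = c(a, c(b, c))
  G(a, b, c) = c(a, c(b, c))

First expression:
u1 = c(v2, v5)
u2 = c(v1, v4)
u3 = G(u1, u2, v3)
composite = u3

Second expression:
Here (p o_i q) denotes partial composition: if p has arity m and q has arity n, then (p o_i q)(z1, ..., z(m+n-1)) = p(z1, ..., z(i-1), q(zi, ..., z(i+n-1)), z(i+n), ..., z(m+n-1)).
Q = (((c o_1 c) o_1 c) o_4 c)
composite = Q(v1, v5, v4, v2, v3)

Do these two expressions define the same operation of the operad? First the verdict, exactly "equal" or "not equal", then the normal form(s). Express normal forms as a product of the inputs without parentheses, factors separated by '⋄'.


Normal form of the first expression: v2 ⋄ v5 ⋄ v1 ⋄ v4 ⋄ v3
Normal form of the second expression: v1 ⋄ v5 ⋄ v4 ⋄ v2 ⋄ v3
No match — not equal.

not equal — first v2 ⋄ v5 ⋄ v1 ⋄ v4 ⋄ v3, second v1 ⋄ v5 ⋄ v4 ⋄ v2 ⋄ v3


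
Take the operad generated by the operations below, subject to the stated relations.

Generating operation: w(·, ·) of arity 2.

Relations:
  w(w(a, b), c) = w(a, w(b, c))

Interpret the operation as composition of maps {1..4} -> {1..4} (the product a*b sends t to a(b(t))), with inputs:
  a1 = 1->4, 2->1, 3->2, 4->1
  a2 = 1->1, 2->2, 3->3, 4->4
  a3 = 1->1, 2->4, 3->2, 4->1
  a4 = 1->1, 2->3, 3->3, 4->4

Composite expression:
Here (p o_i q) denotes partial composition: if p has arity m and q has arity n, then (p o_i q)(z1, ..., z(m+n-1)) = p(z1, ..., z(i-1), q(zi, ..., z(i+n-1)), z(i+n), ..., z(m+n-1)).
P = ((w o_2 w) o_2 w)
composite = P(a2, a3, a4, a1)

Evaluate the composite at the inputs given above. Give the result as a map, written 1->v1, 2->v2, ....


1->1, 2->1, 3->2, 4->1

w(a3, a4) = 1->1, 2->2, 3->2, 4->1
w(w(a3, a4), a1) = 1->1, 2->1, 3->2, 4->1
w(a2, w(w(a3, a4), a1)) = 1->1, 2->1, 3->2, 4->1


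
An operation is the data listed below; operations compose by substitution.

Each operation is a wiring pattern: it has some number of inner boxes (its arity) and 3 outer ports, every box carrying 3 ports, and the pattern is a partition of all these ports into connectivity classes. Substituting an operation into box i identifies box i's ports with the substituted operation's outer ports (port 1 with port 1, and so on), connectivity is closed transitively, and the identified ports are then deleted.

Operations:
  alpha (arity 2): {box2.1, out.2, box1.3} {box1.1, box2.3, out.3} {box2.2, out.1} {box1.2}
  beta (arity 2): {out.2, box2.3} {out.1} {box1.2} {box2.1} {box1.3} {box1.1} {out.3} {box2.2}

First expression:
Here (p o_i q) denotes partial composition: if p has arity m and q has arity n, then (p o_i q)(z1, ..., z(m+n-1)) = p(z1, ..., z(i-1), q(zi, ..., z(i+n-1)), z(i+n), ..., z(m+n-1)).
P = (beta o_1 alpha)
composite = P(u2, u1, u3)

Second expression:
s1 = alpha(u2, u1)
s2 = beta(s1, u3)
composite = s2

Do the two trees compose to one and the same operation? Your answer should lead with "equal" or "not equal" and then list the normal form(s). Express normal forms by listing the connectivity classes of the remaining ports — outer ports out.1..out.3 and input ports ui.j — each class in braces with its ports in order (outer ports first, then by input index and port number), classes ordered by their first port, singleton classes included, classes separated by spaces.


Normal form of the first expression: {out.1} {out.2, u3.3} {out.3} {u1.1, u2.3} {u1.2} {u1.3, u2.1} {u2.2} {u3.1} {u3.2}
Normal form of the second expression: {out.1} {out.2, u3.3} {out.3} {u1.1, u2.3} {u1.2} {u1.3, u2.1} {u2.2} {u3.1} {u3.2}
Same normal form: equal.

equal: each reduces to {out.1} {out.2, u3.3} {out.3} {u1.1, u2.3} {u1.2} {u1.3, u2.1} {u2.2} {u3.1} {u3.2}


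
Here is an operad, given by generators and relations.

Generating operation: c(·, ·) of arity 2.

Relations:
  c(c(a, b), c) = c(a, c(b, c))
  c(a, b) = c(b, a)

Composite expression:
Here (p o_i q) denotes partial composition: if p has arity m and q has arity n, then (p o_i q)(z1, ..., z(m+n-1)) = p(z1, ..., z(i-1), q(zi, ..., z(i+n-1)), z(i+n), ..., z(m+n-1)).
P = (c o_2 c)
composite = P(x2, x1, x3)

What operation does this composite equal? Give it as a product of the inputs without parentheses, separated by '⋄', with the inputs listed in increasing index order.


Key point: c commutes, so take the x-inputs in any fixed order.
c(x1, x3) linearizes to x1 ⋄ x3
c(x2, c(x1, x3)) linearizes to x2 ⋄ x1 ⋄ x3
reordering the factors by index: x1 ⋄ x2 ⋄ x3

x1 ⋄ x2 ⋄ x3


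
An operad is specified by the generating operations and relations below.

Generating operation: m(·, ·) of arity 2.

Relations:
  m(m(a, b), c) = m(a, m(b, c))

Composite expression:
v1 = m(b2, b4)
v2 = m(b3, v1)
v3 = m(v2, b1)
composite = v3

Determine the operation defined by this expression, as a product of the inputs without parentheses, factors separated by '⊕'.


b3 ⊕ b2 ⊕ b4 ⊕ b1

Under associativity of m, the answer is the b's in reading order.
m(b2, b4) collapses to b2 ⊕ b4
m(b3, m(b2, b4)) collapses to b3 ⊕ b2 ⊕ b4
m(m(b3, m(b2, b4)), b1) collapses to b3 ⊕ b2 ⊕ b4 ⊕ b1


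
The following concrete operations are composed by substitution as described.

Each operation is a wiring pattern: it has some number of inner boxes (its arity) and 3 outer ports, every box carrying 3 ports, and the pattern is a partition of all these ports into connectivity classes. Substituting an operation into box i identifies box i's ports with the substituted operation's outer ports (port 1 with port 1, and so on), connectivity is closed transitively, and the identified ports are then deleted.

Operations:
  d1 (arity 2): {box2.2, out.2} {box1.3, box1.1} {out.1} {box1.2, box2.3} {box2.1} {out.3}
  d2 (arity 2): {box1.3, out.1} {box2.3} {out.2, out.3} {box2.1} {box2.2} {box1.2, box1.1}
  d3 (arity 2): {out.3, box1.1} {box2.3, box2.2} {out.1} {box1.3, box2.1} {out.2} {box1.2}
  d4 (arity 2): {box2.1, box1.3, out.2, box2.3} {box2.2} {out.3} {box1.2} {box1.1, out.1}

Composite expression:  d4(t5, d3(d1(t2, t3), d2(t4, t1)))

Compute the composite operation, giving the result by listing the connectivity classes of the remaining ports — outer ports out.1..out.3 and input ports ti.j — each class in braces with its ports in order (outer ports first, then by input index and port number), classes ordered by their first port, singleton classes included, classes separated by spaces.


{out.1, t5.1} {out.2, t5.3} {out.3} {t1.1} {t1.2} {t1.3} {t2.1, t2.3} {t2.2, t3.3} {t3.1} {t3.2} {t4.1, t4.2} {t4.3} {t5.2}


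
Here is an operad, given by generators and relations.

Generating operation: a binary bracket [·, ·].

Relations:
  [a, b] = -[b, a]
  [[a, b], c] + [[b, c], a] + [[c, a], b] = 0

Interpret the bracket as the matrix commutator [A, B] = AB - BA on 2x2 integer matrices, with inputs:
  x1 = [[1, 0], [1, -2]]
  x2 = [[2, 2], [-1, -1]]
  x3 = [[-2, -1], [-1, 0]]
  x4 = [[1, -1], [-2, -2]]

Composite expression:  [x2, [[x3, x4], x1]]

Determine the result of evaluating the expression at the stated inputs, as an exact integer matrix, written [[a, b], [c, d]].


[[-61, -65], [59, 61]]

[x3, x4] = [[1, 5], [-7, -1]]
[[x3, x4], x1] = [[5, -15], [-23, -5]]
[x2, [[x3, x4], x1]] = [[-61, -65], [59, 61]]


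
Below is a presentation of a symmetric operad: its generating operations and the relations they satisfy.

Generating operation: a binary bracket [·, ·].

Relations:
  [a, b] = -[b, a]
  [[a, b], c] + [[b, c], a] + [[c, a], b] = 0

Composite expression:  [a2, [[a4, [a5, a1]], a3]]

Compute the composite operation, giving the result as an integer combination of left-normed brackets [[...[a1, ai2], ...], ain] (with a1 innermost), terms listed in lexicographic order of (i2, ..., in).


Antisymmetry and Jacobi reduce to a1-anchored left-normed brackets.
Composite bracket: [a2, [[a4, [a5, a1]], a3]]
Expanding via [a, b] = ab - ba: 16 signed words (2^4 = 16).
Words beginning with a1 determine it all:
  from a1a5a4a3a2, sign -1: term -[[[[a1, a5], a4], a3], a2]

-[[[[a1, a5], a4], a3], a2]


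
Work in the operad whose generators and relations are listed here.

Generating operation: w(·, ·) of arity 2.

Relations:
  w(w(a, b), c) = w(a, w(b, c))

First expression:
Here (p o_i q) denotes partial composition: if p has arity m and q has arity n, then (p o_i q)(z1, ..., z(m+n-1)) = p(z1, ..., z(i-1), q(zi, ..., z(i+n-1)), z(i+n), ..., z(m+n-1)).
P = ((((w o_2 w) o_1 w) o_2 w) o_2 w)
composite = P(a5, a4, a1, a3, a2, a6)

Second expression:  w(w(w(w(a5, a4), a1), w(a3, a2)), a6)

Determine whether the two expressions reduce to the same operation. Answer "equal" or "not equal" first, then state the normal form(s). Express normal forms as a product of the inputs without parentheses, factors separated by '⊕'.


equal — both sides give a5 ⊕ a4 ⊕ a1 ⊕ a3 ⊕ a2 ⊕ a6

The first expression, normalized: a5 ⊕ a4 ⊕ a1 ⊕ a3 ⊕ a2 ⊕ a6
The second expression, normalized: a5 ⊕ a4 ⊕ a1 ⊕ a3 ⊕ a2 ⊕ a6
The forms coincide; equal.


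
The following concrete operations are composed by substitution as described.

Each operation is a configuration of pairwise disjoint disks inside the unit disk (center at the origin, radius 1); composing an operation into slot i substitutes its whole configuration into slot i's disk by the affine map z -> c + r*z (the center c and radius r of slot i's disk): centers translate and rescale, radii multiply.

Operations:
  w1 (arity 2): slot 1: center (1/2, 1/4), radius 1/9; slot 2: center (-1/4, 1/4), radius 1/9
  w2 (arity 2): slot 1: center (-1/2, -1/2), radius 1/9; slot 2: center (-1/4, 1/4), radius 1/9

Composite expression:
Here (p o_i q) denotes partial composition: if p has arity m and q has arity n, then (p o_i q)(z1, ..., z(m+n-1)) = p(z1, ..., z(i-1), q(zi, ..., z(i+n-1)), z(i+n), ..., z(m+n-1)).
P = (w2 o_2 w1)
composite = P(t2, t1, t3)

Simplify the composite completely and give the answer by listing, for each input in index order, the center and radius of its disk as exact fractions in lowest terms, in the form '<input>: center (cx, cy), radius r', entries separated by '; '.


t1: center (-7/36, 5/18), radius 1/81; t2: center (-1/2, -1/2), radius 1/9; t3: center (-5/18, 5/18), radius 1/81

Nesting under w2 composes maps z -> c + r*z down each t-path.
input t2: applying the 1 nested substitution gives center (-1/2, -1/2), radius 1/9
input t1: applying the 2 nested substitutions gives center (-7/36, 5/18), radius 1/81
input t3: applying the 2 nested substitutions gives center (-5/18, 5/18), radius 1/81


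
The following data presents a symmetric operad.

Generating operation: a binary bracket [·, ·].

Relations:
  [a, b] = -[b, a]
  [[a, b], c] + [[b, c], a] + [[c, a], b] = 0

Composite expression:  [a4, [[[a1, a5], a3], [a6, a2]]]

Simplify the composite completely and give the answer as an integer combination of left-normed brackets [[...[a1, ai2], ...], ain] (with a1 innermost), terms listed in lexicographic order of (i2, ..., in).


[[[[[a1, a5], a3], a2], a6], a4] - [[[[[a1, a5], a3], a6], a2], a4]

In the tensor algebra, words opening a1 carry the a1-anchored form.
Composite bracket: [a4, [[[a1, a5], a3], [a6, a2]]]
Under [a, b] = ab - ba we get 32 signed associative words (2^5 = 32).
The a1-initial words carry the normal form:
  word a1a5a3a2a6a4 has sign +1, contributing +[[[[[a1, a5], a3], a2], a6], a4]
  word a1a5a3a6a2a4 has sign -1, contributing -[[[[[a1, a5], a3], a6], a2], a4]


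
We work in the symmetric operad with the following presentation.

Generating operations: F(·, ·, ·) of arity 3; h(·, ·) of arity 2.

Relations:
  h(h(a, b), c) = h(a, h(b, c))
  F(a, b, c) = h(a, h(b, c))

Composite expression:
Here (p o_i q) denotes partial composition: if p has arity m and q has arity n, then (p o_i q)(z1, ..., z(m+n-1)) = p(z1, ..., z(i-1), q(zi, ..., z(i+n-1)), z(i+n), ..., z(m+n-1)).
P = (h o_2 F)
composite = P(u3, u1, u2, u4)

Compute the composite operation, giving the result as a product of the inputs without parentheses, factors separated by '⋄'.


u3 ⋄ u1 ⋄ u2 ⋄ u4

Every regrouping of h is equal, so read the u-inputs in written order.
F(u1, u2, u4) flattens to u1 ⋄ u2 ⋄ u4
h(u3, F(u1, u2, u4)) flattens to u3 ⋄ u1 ⋄ u2 ⋄ u4


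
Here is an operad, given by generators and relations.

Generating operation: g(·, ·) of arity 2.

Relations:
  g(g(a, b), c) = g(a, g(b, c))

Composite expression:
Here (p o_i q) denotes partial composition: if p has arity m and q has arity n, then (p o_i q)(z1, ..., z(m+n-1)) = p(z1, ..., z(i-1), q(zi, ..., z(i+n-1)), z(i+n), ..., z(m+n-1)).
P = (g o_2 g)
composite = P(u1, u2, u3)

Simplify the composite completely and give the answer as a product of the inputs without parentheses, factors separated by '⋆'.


u1 ⋆ u2 ⋆ u3

Key point: g is associative — brackets drop, the u-order remains.
g(u2, u3) collapses to u2 ⋆ u3
g(u1, g(u2, u3)) collapses to u1 ⋆ u2 ⋆ u3


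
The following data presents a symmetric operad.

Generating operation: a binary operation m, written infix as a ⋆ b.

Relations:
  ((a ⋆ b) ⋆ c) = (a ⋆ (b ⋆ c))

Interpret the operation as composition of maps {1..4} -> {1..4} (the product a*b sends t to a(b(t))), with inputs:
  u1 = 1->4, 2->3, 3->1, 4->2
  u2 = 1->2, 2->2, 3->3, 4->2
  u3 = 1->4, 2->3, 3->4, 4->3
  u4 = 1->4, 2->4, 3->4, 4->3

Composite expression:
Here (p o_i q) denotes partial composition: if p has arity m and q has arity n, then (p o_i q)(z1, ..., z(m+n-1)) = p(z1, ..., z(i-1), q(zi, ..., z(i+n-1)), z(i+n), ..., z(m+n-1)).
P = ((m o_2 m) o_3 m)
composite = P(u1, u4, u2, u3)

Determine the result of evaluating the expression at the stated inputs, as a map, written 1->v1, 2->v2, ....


1->2, 2->2, 3->2, 4->2

(u2 ⋆ u3) = 1->2, 2->3, 3->2, 4->3
(u4 ⋆ (u2 ⋆ u3)) = 1->4, 2->4, 3->4, 4->4
(u1 ⋆ (u4 ⋆ (u2 ⋆ u3))) = 1->2, 2->2, 3->2, 4->2


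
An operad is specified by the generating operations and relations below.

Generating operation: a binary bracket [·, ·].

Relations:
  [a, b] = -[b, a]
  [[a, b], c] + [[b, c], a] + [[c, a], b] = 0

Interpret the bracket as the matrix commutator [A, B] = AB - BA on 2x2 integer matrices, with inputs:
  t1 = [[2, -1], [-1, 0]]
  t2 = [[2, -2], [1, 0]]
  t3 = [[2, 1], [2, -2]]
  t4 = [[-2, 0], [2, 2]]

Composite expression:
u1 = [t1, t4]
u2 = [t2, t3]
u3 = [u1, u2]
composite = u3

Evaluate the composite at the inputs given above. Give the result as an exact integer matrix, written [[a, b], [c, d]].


[[0, -80], [0, 0]]

[t1, t4] = [[-2, -4], [0, 2]]
[t2, t3] = [[-5, 10], [0, 5]]
[[t1, t4], [t2, t3]] = [[0, -80], [0, 0]]


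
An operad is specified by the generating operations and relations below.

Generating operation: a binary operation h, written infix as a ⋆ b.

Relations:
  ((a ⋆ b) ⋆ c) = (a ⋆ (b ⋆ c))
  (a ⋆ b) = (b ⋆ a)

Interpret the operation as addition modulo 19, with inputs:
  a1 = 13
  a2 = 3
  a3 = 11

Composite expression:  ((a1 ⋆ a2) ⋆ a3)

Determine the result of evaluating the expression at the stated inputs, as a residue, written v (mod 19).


8 (mod 19)

(a1 ⋆ a2) = 16
((a1 ⋆ a2) ⋆ a3) = 8


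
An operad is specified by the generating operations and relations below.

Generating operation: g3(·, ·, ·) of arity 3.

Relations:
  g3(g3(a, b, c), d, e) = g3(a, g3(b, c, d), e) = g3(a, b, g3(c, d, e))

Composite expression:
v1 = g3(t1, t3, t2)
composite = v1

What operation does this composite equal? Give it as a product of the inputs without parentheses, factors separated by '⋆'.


t1 ⋆ t3 ⋆ t2

Every regrouping of g3 is equal, so read the t-inputs in written order.
g3(t1, t3, t2) spells out as t1 ⋆ t3 ⋆ t2


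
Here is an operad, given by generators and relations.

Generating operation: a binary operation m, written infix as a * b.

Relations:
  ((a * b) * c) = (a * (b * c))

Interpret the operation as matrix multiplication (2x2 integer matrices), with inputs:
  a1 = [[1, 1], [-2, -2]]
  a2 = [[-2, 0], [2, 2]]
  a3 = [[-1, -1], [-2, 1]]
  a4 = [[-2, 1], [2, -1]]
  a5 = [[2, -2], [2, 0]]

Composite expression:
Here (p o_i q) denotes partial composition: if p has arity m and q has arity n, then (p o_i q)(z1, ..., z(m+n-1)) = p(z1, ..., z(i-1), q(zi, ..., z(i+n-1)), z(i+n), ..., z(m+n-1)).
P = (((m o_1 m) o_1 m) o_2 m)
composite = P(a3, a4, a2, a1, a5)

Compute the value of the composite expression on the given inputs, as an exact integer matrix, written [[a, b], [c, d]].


[[0, 0], [-24, 12]]

(a4 * a2) = [[6, 2], [-6, -2]]
(a3 * (a4 * a2)) = [[0, 0], [-18, -6]]
((a3 * (a4 * a2)) * a1) = [[0, 0], [-6, -6]]
(((a3 * (a4 * a2)) * a1) * a5) = [[0, 0], [-24, 12]]


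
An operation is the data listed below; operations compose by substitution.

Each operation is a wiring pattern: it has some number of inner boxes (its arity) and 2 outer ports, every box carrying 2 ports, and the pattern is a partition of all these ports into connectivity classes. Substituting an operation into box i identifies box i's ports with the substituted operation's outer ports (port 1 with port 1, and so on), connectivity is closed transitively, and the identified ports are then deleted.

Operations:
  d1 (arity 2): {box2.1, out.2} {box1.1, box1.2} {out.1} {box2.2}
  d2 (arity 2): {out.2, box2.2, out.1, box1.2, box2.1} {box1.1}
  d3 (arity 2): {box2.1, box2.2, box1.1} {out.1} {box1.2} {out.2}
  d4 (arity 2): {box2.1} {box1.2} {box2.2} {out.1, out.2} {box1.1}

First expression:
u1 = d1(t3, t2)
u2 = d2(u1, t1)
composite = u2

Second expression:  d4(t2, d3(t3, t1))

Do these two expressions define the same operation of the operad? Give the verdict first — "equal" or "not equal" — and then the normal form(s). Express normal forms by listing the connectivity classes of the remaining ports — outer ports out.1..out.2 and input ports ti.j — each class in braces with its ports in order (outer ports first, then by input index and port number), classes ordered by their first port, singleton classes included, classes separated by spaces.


not equal; first: {out.1, out.2, t1.1, t1.2, t2.1} {t2.2} {t3.1, t3.2}; second: {out.1, out.2} {t1.1, t1.2, t3.1} {t2.1} {t2.2} {t3.2}

Normal form of the first expression: {out.1, out.2, t1.1, t1.2, t2.1} {t2.2} {t3.1, t3.2}
Normal form of the second expression: {out.1, out.2} {t1.1, t1.2, t3.1} {t2.1} {t2.2} {t3.2}
The forms do not match — not equal.


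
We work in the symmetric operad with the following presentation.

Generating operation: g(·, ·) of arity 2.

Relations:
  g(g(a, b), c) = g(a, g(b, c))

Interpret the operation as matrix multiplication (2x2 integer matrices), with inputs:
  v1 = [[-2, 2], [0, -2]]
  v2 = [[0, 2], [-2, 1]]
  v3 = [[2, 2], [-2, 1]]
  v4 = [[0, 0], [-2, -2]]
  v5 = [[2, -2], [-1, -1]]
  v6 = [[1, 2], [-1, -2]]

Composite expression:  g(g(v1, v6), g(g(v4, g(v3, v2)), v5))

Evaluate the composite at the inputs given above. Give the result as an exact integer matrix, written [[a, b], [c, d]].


g(v1, v6) = [[-4, -8], [2, 4]]
g(v3, v2) = [[-4, 6], [-2, -3]]
g(v4, g(v3, v2)) = [[0, 0], [12, -6]]
g(g(v4, g(v3, v2)), v5) = [[0, 0], [30, -18]]
g(g(v1, v6), g(g(v4, g(v3, v2)), v5)) = [[-240, 144], [120, -72]]

[[-240, 144], [120, -72]]


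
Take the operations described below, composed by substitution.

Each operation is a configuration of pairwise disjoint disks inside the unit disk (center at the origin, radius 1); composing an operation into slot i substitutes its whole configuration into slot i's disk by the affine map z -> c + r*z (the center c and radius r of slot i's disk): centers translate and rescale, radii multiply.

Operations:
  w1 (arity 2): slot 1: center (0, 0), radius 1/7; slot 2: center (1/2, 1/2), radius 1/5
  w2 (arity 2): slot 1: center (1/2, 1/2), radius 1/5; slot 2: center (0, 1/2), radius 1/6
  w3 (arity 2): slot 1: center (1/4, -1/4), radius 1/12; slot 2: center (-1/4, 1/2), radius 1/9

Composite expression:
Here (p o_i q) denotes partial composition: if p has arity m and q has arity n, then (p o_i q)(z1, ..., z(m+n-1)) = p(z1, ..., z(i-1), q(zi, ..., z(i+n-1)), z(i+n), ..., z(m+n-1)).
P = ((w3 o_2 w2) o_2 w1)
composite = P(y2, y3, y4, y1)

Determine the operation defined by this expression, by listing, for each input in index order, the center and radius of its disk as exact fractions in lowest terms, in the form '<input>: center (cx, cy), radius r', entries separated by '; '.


y1: center (-1/4, 5/9), radius 1/54; y2: center (1/4, -1/4), radius 1/12; y3: center (-7/36, 5/9), radius 1/315; y4: center (-11/60, 17/30), radius 1/225

Each y-disk chains the slot maps above it in w3; radii multiply.
y2: after 1 affine step, its disk has center (1/4, -1/4), radius 1/12
y3: after 3 affine steps, its disk has center (-7/36, 5/9), radius 1/315
y4: after 3 affine steps, its disk has center (-11/60, 17/30), radius 1/225
y1: after 2 affine steps, its disk has center (-1/4, 5/9), radius 1/54


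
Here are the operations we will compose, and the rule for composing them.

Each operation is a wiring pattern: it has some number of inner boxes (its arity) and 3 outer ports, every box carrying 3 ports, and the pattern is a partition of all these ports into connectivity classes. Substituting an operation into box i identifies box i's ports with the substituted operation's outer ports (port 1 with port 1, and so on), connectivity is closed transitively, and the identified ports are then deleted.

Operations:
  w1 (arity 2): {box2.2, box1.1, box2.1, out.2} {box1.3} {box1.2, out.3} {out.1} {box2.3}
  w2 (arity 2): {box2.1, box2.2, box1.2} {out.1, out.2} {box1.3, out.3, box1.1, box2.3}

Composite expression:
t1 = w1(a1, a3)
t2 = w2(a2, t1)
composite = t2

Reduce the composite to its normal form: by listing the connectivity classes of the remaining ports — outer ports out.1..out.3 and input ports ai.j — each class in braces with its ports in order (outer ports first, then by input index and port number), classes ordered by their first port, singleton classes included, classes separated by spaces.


{out.1, out.2} {out.3, a1.2, a2.1, a2.3} {a1.1, a2.2, a3.1, a3.2} {a1.3} {a3.3}

Two ports join when wires chain via w2-identified ports.
after w1, the pattern on (a1, a3) reads {out.1} {out.2, a1.1, a3.1, a3.2} {out.3, a1.2} {a1.3} {a3.3} (out.j = its outer ports)
after w2, the pattern on (a2, a1, a3) reads {out.1, out.2} {out.3, a1.2, a2.1, a2.3} {a1.1, a2.2, a3.1, a3.2} {a1.3} {a3.3} (out.j = its outer ports)


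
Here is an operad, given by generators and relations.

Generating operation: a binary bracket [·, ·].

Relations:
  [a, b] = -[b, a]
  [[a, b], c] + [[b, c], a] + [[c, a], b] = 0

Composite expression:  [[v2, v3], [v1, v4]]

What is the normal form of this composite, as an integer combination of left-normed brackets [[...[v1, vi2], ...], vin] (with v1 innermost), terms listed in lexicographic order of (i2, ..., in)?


-[[[v1, v4], v2], v3] + [[[v1, v4], v3], v2]


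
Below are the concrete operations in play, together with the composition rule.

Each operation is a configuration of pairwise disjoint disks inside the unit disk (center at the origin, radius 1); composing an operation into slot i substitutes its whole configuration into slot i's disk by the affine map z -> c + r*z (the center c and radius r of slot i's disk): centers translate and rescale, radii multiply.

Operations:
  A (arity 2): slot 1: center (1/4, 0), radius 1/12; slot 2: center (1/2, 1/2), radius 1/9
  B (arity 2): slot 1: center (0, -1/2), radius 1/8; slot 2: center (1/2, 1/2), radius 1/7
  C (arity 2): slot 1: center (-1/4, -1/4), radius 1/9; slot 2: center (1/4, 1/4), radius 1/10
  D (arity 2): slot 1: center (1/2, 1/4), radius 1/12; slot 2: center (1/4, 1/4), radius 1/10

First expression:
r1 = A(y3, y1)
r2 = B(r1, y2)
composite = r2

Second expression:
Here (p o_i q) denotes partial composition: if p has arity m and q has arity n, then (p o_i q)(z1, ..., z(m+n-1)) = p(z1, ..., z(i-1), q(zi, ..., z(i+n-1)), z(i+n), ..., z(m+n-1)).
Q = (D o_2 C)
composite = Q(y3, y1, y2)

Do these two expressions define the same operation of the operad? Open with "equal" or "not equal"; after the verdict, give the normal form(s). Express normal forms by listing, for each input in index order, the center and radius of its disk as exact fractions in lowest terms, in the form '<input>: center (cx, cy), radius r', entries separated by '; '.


Reducing the first expression gives y1: center (1/16, -7/16), radius 1/72; y2: center (1/2, 1/2), radius 1/7; y3: center (1/32, -1/2), radius 1/96
Reducing the second expression gives y1: center (9/40, 9/40), radius 1/90; y2: center (11/40, 11/40), radius 1/100; y3: center (1/2, 1/4), radius 1/12
Different reductions; not equal.

not equal; first: y1: center (1/16, -7/16), radius 1/72; y2: center (1/2, 1/2), radius 1/7; y3: center (1/32, -1/2), radius 1/96; second: y1: center (9/40, 9/40), radius 1/90; y2: center (11/40, 11/40), radius 1/100; y3: center (1/2, 1/4), radius 1/12


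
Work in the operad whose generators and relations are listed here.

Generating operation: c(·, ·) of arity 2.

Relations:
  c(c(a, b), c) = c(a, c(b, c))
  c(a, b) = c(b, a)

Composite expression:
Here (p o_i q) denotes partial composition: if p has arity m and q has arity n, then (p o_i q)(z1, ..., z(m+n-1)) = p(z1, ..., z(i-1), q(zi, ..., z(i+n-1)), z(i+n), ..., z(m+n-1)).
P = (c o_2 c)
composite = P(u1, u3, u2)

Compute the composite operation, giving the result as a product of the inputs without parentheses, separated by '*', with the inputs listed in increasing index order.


With c associative and commutative, the u-input set is all that matters.
c(u3, u2) linearizes to u3 * u2
c(u1, c(u3, u2)) linearizes to u1 * u3 * u2
rearranged into index order: u1 * u2 * u3

u1 * u2 * u3


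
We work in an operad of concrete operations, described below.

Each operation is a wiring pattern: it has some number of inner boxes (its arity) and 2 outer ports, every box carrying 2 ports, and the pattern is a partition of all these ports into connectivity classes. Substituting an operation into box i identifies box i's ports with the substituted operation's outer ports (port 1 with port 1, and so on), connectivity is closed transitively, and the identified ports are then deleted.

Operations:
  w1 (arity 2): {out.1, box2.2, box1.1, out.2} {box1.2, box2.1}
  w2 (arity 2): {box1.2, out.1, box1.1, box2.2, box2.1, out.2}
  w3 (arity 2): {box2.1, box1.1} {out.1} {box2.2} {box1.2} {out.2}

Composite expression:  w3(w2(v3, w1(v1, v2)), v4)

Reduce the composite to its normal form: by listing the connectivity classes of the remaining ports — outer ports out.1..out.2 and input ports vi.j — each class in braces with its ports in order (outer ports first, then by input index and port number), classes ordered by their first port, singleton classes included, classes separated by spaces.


{out.1} {out.2} {v1.1, v2.2, v3.1, v3.2, v4.1} {v1.2, v2.1} {v4.2}

Two ports join when wires chain via w3-identified ports.
after w1, the pattern on (v1, v2) reads {out.1, out.2, v1.1, v2.2} {v1.2, v2.1} (out.j = its outer ports)
after w2, the pattern on (v3, v1, v2) reads {out.1, out.2, v1.1, v2.2, v3.1, v3.2} {v1.2, v2.1} (out.j = its outer ports)
after w3, the pattern on (v3, v1, v2, v4) reads {out.1} {out.2} {v1.1, v2.2, v3.1, v3.2, v4.1} {v1.2, v2.1} {v4.2} (out.j = its outer ports)
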